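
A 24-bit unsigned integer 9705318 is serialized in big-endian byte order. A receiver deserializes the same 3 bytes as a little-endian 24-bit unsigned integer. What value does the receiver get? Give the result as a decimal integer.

6690708

9705318 in 24-bit hexadecimal is 0x941766.
Stored big-endian, the bytes at ascending addresses are 94 17 66.
Read back as little-endian, the first byte is least significant, giving 0x661794.
0x661794 = 6690708.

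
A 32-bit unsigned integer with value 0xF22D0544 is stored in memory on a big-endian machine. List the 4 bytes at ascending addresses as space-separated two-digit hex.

Split into bytes (most-significant first): F2 2D 05 44.
Big-endian: lowest address holds the most-significant byte.
So the memory order matches the most-significant-first order: F2 2D 05 44.

F2 2D 05 44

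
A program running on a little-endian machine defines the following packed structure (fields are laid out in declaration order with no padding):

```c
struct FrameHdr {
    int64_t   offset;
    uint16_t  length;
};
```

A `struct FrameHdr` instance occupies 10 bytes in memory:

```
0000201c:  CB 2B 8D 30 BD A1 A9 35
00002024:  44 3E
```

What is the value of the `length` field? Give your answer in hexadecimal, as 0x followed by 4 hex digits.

`length` follows `offset` (8 bytes), so it starts at byte offset 8 and occupies 2 bytes.
Bytes at offsets 8..9: 44 3E.
Little-endian stores the least-significant byte at the lowest address.
Reassemble most-significant byte first: 3E 44 → 0x3E44.

0x3E44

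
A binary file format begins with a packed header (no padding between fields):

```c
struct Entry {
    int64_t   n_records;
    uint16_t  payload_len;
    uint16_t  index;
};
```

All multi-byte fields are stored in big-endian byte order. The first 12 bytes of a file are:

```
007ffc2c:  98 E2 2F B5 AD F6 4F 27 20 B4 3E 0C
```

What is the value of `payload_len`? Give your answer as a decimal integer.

8372

`payload_len` follows `n_records` (8 bytes), so it starts at byte offset 8 and occupies 2 bytes.
Bytes at offsets 8..9: 20 B4.
In big-endian order the high byte comes first in memory.
The bytes are already most-significant first: 0x20B4.
0x20B4 = 8372.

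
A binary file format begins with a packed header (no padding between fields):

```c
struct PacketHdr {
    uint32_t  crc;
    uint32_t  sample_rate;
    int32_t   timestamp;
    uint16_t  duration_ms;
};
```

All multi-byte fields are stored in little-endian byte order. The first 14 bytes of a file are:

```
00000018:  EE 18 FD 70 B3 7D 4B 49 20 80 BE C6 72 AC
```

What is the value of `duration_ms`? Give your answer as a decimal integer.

`duration_ms` follows `crc` (4 B), `sample_rate` (4 B), `timestamp` (4 B), so it starts at offset 4 + 4 + 4 = 12 and occupies 2 bytes.
Bytes at offsets 12..13: 72 AC.
Little-endian: lowest address holds the least-significant byte.
Reassemble most-significant byte first: AC 72 → 0xAC72.
0xAC72 = 44146.

44146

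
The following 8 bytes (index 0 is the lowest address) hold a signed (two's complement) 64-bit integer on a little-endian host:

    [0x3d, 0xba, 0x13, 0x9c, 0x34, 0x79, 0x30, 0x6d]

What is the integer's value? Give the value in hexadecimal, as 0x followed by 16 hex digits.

0x6D3079349C13BA3D

Little-endian stores the least-significant byte at the lowest address.
Reassemble most-significant byte first: 6D 30 79 34 9C 13 BA 3D → 0x6D3079349C13BA3D.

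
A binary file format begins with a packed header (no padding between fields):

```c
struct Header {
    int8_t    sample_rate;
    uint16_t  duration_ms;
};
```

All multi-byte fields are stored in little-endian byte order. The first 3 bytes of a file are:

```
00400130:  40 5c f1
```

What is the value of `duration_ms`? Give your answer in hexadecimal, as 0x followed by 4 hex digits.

`duration_ms` follows `sample_rate` (1 byte), so it starts at byte offset 1 and occupies 2 bytes.
Bytes at offsets 1..2: 5C F1.
In little-endian order the low byte comes first in memory.
Reassemble most-significant byte first: F1 5C → 0xF15C.

0xF15C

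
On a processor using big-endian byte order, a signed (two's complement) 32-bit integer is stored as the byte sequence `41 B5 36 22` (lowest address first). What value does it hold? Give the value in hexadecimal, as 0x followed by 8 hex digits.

Big-endian stores the most-significant byte at the lowest address.
The bytes are already most-significant first: 0x41B53622.

0x41B53622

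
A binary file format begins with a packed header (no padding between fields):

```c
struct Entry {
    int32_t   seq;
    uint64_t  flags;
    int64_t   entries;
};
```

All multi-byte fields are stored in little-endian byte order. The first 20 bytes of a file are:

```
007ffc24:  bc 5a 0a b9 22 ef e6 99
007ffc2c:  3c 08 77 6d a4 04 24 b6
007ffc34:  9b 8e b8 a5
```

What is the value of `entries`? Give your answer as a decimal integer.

-6505292862309792604

`entries` follows `seq` (4 B), `flags` (8 B), so it starts at offset 4 + 8 = 12 and occupies 8 bytes.
Bytes at offsets 12..19: A4 04 24 B6 9B 8E B8 A5.
Little-endian stores the least-significant byte at the lowest address.
Reassemble most-significant byte first: A5 B8 8E 9B B6 24 04 A4 → 0xA5B88E9BB62404A4.
Top bit is set, so as a signed 64-bit value this is 0xA5B88E9BB62404A4 − 2^64 = -6505292862309792604.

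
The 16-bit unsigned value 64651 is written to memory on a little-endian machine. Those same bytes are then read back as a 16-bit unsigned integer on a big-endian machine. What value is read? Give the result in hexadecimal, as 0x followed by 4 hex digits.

64651 in 16-bit hexadecimal is 0xFC8B.
Stored little-endian, the bytes at ascending addresses are 8B FC.
Read back as big-endian, the last byte is least significant, giving 0x8BFC.

0x8BFC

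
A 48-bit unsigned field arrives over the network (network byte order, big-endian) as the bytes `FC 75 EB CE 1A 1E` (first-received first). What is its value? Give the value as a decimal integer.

Big-endian: lowest address holds the most-significant byte.
The bytes are already most-significant first: 0xFC75EBCE1A1E.
0xFC75EBCE1A1E = 277583397526046.

277583397526046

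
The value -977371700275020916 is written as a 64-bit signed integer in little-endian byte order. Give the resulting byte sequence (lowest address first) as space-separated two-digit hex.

8C 7B 96 EF 9D AD 6F F2

Two's complement of -977371700275020916 in 64 bits: 977371700275020916 = 0x0D90526210698474; invert → 0xF26FAD9DEF967B8B; add 1 → 0xF26FAD9DEF967B8C.
Split into bytes (most-significant first): F2 6F AD 9D EF 96 7B 8C.
In little-endian order the low byte comes first in memory.
So at ascending addresses the bytes are 8C 7B 96 EF 9D AD 6F F2.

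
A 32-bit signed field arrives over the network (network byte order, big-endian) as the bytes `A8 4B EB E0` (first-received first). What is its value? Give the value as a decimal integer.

-1471419424

Big-endian stores the most-significant byte at the lowest address.
The bytes are already most-significant first: 0xA84BEBE0.
Top bit is set, so as a signed 32-bit value this is 0xA84BEBE0 − 2^32 = -1471419424.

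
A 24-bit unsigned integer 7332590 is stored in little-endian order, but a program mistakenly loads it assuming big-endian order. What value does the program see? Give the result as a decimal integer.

15655535

7332590 in 24-bit hexadecimal is 0x6FE2EE.
Stored little-endian, the bytes at ascending addresses are EE E2 6F.
Read back as big-endian, the last byte is least significant, giving 0xEEE26F.
0xEEE26F = 15655535.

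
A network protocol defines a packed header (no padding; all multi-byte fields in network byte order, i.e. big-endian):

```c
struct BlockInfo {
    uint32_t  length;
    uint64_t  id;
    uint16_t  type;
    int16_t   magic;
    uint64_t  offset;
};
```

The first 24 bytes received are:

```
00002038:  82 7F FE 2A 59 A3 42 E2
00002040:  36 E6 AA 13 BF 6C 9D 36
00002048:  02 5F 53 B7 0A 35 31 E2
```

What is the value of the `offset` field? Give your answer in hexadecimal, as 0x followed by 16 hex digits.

`offset` follows `length` (4 B), `id` (8 B), `type` (2 B), `magic` (2 B), so it starts at offset 4 + 8 + 2 + 2 = 16 and occupies 8 bytes.
Bytes at offsets 16..23: 02 5F 53 B7 0A 35 31 E2.
Big-endian: lowest address holds the most-significant byte.
The bytes are already most-significant first: 0x025F53B70A3531E2.

0x025F53B70A3531E2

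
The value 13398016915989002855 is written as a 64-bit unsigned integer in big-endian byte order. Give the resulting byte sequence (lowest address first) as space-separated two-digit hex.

B9 EF 51 66 3C 32 FA 67

13398016915989002855 in hexadecimal, padded to 64 bits, is 0xB9EF51663C32FA67.
Split into bytes (most-significant first): B9 EF 51 66 3C 32 FA 67.
Big-endian: lowest address holds the most-significant byte.
So the memory order matches the most-significant-first order: B9 EF 51 66 3C 32 FA 67.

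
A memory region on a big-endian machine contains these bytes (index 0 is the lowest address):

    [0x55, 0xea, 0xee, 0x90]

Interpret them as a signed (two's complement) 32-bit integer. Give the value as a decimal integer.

1441459856

In big-endian order the high byte comes first in memory.
The bytes are already most-significant first: 0x55EAEE90.
0x55EAEE90 = 1441459856.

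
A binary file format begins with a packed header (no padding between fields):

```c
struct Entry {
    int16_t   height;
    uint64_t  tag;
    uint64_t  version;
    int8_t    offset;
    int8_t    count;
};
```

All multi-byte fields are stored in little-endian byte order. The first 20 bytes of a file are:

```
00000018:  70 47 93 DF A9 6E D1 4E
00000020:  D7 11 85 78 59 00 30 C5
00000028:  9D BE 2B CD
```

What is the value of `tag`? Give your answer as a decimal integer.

`tag` follows `height` (2 bytes), so it starts at byte offset 2 and occupies 8 bytes.
Bytes at offsets 2..9: 93 DF A9 6E D1 4E D7 11.
Little-endian stores the least-significant byte at the lowest address.
Reassemble most-significant byte first: 11 D7 4E D1 6E A9 DF 93 → 0x11D74ED16EA9DF93.
0x11D74ED16EA9DF93 = 1285582880049323923.

1285582880049323923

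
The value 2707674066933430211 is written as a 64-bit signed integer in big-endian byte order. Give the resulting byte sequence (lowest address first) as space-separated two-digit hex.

2707674066933430211 in hexadecimal, padded to 64 bits, is 0x25939737CF1AB7C3.
Split into bytes (most-significant first): 25 93 97 37 CF 1A B7 C3.
Big-endian: lowest address holds the most-significant byte.
So the memory order matches the most-significant-first order: 25 93 97 37 CF 1A B7 C3.

25 93 97 37 CF 1A B7 C3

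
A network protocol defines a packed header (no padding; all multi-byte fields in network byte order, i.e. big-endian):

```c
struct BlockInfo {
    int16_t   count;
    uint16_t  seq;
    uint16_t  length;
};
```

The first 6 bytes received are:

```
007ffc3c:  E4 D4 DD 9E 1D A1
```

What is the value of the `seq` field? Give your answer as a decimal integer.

`seq` follows `count` (2 bytes), so it starts at byte offset 2 and occupies 2 bytes.
Bytes at offsets 2..3: DD 9E.
Big-endian: lowest address holds the most-significant byte.
The bytes are already most-significant first: 0xDD9E.
0xDD9E = 56734.

56734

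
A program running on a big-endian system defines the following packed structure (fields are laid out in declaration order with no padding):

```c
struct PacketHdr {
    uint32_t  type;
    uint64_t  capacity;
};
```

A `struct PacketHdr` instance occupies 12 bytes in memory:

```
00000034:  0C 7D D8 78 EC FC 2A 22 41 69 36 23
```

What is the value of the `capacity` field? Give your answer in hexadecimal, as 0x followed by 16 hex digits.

0xECFC2A2241693623

`capacity` follows `type` (4 bytes), so it starts at byte offset 4 and occupies 8 bytes.
Bytes at offsets 4..11: EC FC 2A 22 41 69 36 23.
In big-endian order the high byte comes first in memory.
The bytes are already most-significant first: 0xECFC2A2241693623.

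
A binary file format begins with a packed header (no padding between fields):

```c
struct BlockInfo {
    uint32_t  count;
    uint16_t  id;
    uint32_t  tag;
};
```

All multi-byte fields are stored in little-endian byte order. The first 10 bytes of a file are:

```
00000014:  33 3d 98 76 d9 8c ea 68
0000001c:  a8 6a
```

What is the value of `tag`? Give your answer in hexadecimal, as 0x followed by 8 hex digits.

0x6AA868EA

`tag` follows `count` (4 B), `id` (2 B), so it starts at offset 4 + 2 = 6 and occupies 4 bytes.
Bytes at offsets 6..9: EA 68 A8 6A.
In little-endian order the low byte comes first in memory.
Reassemble most-significant byte first: 6A A8 68 EA → 0x6AA868EA.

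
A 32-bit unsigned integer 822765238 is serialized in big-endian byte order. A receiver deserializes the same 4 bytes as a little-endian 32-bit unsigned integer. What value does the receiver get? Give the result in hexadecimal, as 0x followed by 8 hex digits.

0xB6660A31

822765238 in 32-bit hexadecimal is 0x310A66B6.
Stored big-endian, the bytes at ascending addresses are 31 0A 66 B6.
Read back as little-endian, the first byte is least significant, giving 0xB6660A31.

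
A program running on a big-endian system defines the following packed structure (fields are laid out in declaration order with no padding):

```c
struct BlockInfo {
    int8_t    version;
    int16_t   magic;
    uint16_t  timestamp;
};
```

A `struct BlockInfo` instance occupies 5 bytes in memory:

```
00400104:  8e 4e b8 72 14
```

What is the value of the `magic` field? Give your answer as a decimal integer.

20152

`magic` follows `version` (1 byte), so it starts at byte offset 1 and occupies 2 bytes.
Bytes at offsets 1..2: 4E B8.
Big-endian: lowest address holds the most-significant byte.
The bytes are already most-significant first: 0x4EB8.
0x4EB8 = 20152.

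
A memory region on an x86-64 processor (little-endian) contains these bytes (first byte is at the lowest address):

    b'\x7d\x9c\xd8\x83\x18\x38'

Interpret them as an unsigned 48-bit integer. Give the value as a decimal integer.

Little-endian: lowest address holds the least-significant byte.
Reassemble most-significant byte first: 38 18 83 D8 9C 7D → 0x381883D89C7D.
0x381883D89C7D = 61677942381693.

61677942381693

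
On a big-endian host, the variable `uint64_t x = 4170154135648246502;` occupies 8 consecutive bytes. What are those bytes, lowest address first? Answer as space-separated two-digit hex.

4170154135648246502 in hexadecimal, padded to 64 bits, is 0x39DF5D1789F09AE6.
Split into bytes (most-significant first): 39 DF 5D 17 89 F0 9A E6.
Big-endian: lowest address holds the most-significant byte.
So the memory order matches the most-significant-first order: 39 DF 5D 17 89 F0 9A E6.

39 DF 5D 17 89 F0 9A E6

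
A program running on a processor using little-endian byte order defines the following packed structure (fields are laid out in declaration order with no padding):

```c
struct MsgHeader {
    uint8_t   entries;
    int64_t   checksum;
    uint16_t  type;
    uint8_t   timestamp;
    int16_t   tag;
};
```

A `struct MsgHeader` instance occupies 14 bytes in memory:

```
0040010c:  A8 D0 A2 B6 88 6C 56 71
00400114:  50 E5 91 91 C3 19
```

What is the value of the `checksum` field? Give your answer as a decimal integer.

`checksum` follows `entries` (1 byte), so it starts at byte offset 1 and occupies 8 bytes.
Bytes at offsets 1..8: D0 A2 B6 88 6C 56 71 50.
In little-endian order the low byte comes first in memory.
Reassemble most-significant byte first: 50 71 56 6C 88 B6 A2 D0 → 0x5071566C88B6A2D0.
0x5071566C88B6A2D0 = 5796509219552666320.

5796509219552666320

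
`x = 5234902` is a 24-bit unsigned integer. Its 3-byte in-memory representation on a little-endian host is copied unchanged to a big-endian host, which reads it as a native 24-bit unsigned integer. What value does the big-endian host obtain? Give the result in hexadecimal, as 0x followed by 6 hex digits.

5234902 in 24-bit hexadecimal is 0x4FE0D6.
Stored little-endian, the bytes at ascending addresses are D6 E0 4F.
Read back as big-endian, the last byte is least significant, giving 0xD6E04F.

0xD6E04F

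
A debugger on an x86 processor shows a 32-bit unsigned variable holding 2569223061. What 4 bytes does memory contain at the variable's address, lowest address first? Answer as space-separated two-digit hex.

95 3B 23 99

2569223061 in hexadecimal, padded to 32 bits, is 0x99233B95.
Split into bytes (most-significant first): 99 23 3B 95.
In little-endian order the low byte comes first in memory.
So at ascending addresses the bytes are 95 3B 23 99.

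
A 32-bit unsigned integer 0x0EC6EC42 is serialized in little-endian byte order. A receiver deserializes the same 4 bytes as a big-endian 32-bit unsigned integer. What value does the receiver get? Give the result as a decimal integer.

1122813454

Stored little-endian, the bytes at ascending addresses are 42 EC C6 0E.
Read back as big-endian, the last byte is least significant, giving 0x42ECC60E.
0x42ECC60E = 1122813454.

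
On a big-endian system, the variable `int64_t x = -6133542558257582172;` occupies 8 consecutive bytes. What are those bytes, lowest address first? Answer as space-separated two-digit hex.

AA E1 47 8A 48 50 EF A4

Two's complement of -6133542558257582172 in 64 bits: 6133542558257582172 = 0x551EB875B7AF105C; invert → 0xAAE1478A4850EFA3; add 1 → 0xAAE1478A4850EFA4.
Split into bytes (most-significant first): AA E1 47 8A 48 50 EF A4.
In big-endian order the high byte comes first in memory.
So the memory order matches the most-significant-first order: AA E1 47 8A 48 50 EF A4.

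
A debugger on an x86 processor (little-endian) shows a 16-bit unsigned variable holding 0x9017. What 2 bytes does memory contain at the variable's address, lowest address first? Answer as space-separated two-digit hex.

17 90

Split into bytes (most-significant first): 90 17.
Little-endian stores the least-significant byte at the lowest address.
So at ascending addresses the bytes are 17 90.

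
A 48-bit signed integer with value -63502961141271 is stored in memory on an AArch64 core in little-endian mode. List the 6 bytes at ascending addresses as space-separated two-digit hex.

Two's complement of -63502961141271 in 48 bits: 63502961141271 = 0x39C16F70E617; invert → 0xC63E908F19E8; add 1 → 0xC63E908F19E9.
Split into bytes (most-significant first): C6 3E 90 8F 19 E9.
In little-endian order the low byte comes first in memory.
So at ascending addresses the bytes are E9 19 8F 90 3E C6.

E9 19 8F 90 3E C6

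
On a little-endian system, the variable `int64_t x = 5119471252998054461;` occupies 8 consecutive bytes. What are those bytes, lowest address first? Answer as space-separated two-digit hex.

3D E2 C5 00 FB 03 0C 47

5119471252998054461 in hexadecimal, padded to 64 bits, is 0x470C03FB00C5E23D.
Split into bytes (most-significant first): 47 0C 03 FB 00 C5 E2 3D.
Little-endian: lowest address holds the least-significant byte.
So at ascending addresses the bytes are 3D E2 C5 00 FB 03 0C 47.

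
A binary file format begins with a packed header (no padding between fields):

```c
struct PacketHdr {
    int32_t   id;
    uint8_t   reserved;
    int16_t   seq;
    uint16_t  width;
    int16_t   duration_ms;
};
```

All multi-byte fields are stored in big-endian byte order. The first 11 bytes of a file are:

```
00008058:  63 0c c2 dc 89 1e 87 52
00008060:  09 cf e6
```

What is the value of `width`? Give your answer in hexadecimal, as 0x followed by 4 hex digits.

`width` follows `id` (4 B), `reserved` (1 B), `seq` (2 B), so it starts at offset 4 + 1 + 2 = 7 and occupies 2 bytes.
Bytes at offsets 7..8: 52 09.
In big-endian order the high byte comes first in memory.
The bytes are already most-significant first: 0x5209.

0x5209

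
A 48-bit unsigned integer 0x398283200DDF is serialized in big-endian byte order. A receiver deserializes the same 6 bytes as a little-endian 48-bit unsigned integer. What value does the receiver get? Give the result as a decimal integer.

245247473058361

Stored big-endian, the bytes at ascending addresses are 39 82 83 20 0D DF.
Read back as little-endian, the first byte is least significant, giving 0xDF0D20838239.
0xDF0D20838239 = 245247473058361.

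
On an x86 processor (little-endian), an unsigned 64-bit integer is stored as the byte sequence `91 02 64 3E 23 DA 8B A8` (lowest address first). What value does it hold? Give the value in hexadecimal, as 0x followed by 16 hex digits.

0xA88BDA233E640291

In little-endian order the low byte comes first in memory.
Reassemble most-significant byte first: A8 8B DA 23 3E 64 02 91 → 0xA88BDA233E640291.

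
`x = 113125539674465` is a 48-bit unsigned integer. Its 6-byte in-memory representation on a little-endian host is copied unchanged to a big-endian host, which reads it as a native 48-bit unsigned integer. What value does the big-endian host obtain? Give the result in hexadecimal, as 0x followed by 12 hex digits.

113125539674465 in 48-bit hexadecimal is 0x66E3179B7961.
Stored little-endian, the bytes at ascending addresses are 61 79 9B 17 E3 66.
Read back as big-endian, the last byte is least significant, giving 0x61799B17E366.

0x61799B17E366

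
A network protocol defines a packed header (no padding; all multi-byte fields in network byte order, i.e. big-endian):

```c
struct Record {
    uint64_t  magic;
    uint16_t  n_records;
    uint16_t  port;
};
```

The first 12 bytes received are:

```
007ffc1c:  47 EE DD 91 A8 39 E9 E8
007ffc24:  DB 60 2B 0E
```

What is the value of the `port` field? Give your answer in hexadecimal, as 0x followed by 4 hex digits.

`port` follows `magic` (8 B), `n_records` (2 B), so it starts at offset 8 + 2 = 10 and occupies 2 bytes.
Bytes at offsets 10..11: 2B 0E.
Big-endian: lowest address holds the most-significant byte.
The bytes are already most-significant first: 0x2B0E.

0x2B0E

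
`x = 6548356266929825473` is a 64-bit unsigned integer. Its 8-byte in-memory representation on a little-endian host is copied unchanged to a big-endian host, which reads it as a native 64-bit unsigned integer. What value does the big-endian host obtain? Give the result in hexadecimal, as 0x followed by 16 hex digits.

6548356266929825473 in 64-bit hexadecimal is 0x5AE06F54810E26C1.
Stored little-endian, the bytes at ascending addresses are C1 26 0E 81 54 6F E0 5A.
Read back as big-endian, the last byte is least significant, giving 0xC1260E81546FE05A.

0xC1260E81546FE05A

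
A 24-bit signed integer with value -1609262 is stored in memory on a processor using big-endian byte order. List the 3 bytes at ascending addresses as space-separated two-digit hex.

Two's complement of -1609262 in 24 bits: 1609262 = 0x188E2E; invert → 0xE771D1; add 1 → 0xE771D2.
Split into bytes (most-significant first): E7 71 D2.
In big-endian order the high byte comes first in memory.
So the memory order matches the most-significant-first order: E7 71 D2.

E7 71 D2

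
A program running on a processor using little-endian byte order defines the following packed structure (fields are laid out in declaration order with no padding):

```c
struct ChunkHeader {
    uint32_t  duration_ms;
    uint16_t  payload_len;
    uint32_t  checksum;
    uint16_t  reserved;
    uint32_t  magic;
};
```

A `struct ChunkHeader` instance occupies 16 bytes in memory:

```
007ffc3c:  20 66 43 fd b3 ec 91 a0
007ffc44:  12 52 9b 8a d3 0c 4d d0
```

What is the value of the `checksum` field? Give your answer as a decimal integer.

1376952465

`checksum` follows `duration_ms` (4 B), `payload_len` (2 B), so it starts at offset 4 + 2 = 6 and occupies 4 bytes.
Bytes at offsets 6..9: 91 A0 12 52.
Little-endian stores the least-significant byte at the lowest address.
Reassemble most-significant byte first: 52 12 A0 91 → 0x5212A091.
0x5212A091 = 1376952465.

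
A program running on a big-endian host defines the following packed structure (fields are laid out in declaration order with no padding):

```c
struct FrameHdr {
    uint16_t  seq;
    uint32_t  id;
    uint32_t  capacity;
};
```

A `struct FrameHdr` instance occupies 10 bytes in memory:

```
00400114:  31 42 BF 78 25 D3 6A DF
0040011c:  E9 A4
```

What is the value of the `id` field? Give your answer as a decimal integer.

`id` follows `seq` (2 bytes), so it starts at byte offset 2 and occupies 4 bytes.
Bytes at offsets 2..5: BF 78 25 D3.
Big-endian: lowest address holds the most-significant byte.
The bytes are already most-significant first: 0xBF7825D3.
0xBF7825D3 = 3212322259.

3212322259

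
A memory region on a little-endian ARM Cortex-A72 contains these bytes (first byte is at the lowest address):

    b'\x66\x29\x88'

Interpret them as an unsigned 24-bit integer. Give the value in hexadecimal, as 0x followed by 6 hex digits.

Little-endian: lowest address holds the least-significant byte.
Reassemble most-significant byte first: 88 29 66 → 0x882966.

0x882966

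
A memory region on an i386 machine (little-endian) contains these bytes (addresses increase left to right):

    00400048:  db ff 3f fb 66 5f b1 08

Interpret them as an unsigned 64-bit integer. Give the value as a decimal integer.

626386719087787995

Little-endian: lowest address holds the least-significant byte.
Reassemble most-significant byte first: 08 B1 5F 66 FB 3F FF DB → 0x08B15F66FB3FFFDB.
0x08B15F66FB3FFFDB = 626386719087787995.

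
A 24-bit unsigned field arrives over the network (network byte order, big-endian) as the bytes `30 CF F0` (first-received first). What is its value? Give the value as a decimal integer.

3198960

In big-endian order the high byte comes first in memory.
The bytes are already most-significant first: 0x30CFF0.
0x30CFF0 = 3198960.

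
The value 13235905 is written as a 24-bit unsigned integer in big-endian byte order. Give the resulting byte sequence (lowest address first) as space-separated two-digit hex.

C9 F6 C1

13235905 in hexadecimal, padded to 24 bits, is 0xC9F6C1.
Split into bytes (most-significant first): C9 F6 C1.
Big-endian: lowest address holds the most-significant byte.
So the memory order matches the most-significant-first order: C9 F6 C1.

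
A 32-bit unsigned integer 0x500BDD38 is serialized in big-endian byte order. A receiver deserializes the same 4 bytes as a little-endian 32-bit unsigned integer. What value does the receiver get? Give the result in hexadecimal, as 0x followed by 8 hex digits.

0x38DD0B50

Stored big-endian, the bytes at ascending addresses are 50 0B DD 38.
Read back as little-endian, the first byte is least significant, giving 0x38DD0B50.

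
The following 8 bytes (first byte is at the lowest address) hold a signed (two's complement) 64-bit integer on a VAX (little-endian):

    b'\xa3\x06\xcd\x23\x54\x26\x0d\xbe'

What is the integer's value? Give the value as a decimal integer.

-4752099888986257757

Little-endian: lowest address holds the least-significant byte.
Reassemble most-significant byte first: BE 0D 26 54 23 CD 06 A3 → 0xBE0D265423CD06A3.
Top bit is set, so as a signed 64-bit value this is 0xBE0D265423CD06A3 − 2^64 = -4752099888986257757.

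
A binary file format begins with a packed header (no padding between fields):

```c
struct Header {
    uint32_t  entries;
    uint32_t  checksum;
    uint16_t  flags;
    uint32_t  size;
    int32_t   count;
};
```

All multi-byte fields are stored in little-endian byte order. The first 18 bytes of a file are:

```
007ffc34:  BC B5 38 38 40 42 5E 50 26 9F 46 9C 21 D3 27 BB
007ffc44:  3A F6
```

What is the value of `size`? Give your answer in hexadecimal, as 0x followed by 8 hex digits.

`size` follows `entries` (4 B), `checksum` (4 B), `flags` (2 B), so it starts at offset 4 + 4 + 2 = 10 and occupies 4 bytes.
Bytes at offsets 10..13: 46 9C 21 D3.
Little-endian: lowest address holds the least-significant byte.
Reassemble most-significant byte first: D3 21 9C 46 → 0xD3219C46.

0xD3219C46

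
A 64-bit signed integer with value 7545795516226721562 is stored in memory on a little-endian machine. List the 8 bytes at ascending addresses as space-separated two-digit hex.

7545795516226721562 in hexadecimal, padded to 64 bits, is 0x68B80D0AEC6DD71A.
Split into bytes (most-significant first): 68 B8 0D 0A EC 6D D7 1A.
In little-endian order the low byte comes first in memory.
So at ascending addresses the bytes are 1A D7 6D EC 0A 0D B8 68.

1A D7 6D EC 0A 0D B8 68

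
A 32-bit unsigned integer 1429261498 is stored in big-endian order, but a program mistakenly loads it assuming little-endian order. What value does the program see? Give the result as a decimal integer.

3133943893

1429261498 in 32-bit hexadecimal is 0x5530CCBA.
Stored big-endian, the bytes at ascending addresses are 55 30 CC BA.
Read back as little-endian, the first byte is least significant, giving 0xBACC3055.
0xBACC3055 = 3133943893.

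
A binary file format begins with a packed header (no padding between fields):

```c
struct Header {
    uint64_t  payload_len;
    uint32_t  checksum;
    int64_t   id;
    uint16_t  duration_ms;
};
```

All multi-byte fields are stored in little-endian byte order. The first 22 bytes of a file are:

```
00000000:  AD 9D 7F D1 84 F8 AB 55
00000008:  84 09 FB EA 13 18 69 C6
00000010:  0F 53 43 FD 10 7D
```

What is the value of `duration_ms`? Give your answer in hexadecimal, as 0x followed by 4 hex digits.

0x7D10

`duration_ms` follows `payload_len` (8 B), `checksum` (4 B), `id` (8 B), so it starts at offset 8 + 4 + 8 = 20 and occupies 2 bytes.
Bytes at offsets 20..21: 10 7D.
In little-endian order the low byte comes first in memory.
Reassemble most-significant byte first: 7D 10 → 0x7D10.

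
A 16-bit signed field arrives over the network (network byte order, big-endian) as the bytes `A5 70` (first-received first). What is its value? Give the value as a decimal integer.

-23184

In big-endian order the high byte comes first in memory.
The bytes are already most-significant first: 0xA570.
Top bit is set, so as a signed 16-bit value this is 0xA570 − 2^16 = -23184.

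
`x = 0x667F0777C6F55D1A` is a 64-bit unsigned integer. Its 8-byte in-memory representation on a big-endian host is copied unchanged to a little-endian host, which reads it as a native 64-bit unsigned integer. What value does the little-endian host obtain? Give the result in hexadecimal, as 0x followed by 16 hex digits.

0x1A5DF5C677077F66

Stored big-endian, the bytes at ascending addresses are 66 7F 07 77 C6 F5 5D 1A.
Read back as little-endian, the first byte is least significant, giving 0x1A5DF5C677077F66.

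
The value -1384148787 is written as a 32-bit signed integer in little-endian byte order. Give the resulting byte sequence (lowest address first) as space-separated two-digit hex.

CD 90 7F AD

Two's complement of -1384148787 in 32 bits: 1384148787 = 0x52806F33; invert → 0xAD7F90CC; add 1 → 0xAD7F90CD.
Split into bytes (most-significant first): AD 7F 90 CD.
Little-endian: lowest address holds the least-significant byte.
So at ascending addresses the bytes are CD 90 7F AD.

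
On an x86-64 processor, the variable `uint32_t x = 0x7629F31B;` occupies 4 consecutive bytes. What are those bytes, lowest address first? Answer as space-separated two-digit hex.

Split into bytes (most-significant first): 76 29 F3 1B.
In little-endian order the low byte comes first in memory.
So at ascending addresses the bytes are 1B F3 29 76.

1B F3 29 76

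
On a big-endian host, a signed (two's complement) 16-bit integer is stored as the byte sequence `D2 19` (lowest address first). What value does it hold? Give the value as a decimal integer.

-11751

Big-endian stores the most-significant byte at the lowest address.
The bytes are already most-significant first: 0xD219.
Top bit is set, so as a signed 16-bit value this is 0xD219 − 2^16 = -11751.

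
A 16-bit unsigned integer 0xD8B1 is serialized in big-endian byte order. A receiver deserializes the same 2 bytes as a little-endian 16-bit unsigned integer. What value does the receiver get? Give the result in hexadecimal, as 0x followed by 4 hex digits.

Stored big-endian, the bytes at ascending addresses are D8 B1.
Read back as little-endian, the first byte is least significant, giving 0xB1D8.

0xB1D8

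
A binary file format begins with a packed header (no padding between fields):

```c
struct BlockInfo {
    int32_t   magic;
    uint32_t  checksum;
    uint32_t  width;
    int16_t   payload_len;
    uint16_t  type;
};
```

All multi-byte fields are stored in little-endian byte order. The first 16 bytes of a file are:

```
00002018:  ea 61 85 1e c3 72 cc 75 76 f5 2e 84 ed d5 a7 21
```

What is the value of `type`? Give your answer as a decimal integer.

8615

`type` follows `magic` (4 B), `checksum` (4 B), `width` (4 B), `payload_len` (2 B), so it starts at offset 4 + 4 + 4 + 2 = 14 and occupies 2 bytes.
Bytes at offsets 14..15: A7 21.
In little-endian order the low byte comes first in memory.
Reassemble most-significant byte first: 21 A7 → 0x21A7.
0x21A7 = 8615.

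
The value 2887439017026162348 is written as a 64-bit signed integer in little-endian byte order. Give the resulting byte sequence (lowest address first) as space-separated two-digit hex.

AC 8E 72 D8 7C 3E 12 28

2887439017026162348 in hexadecimal, padded to 64 bits, is 0x28123E7CD8728EAC.
Split into bytes (most-significant first): 28 12 3E 7C D8 72 8E AC.
Little-endian stores the least-significant byte at the lowest address.
So at ascending addresses the bytes are AC 8E 72 D8 7C 3E 12 28.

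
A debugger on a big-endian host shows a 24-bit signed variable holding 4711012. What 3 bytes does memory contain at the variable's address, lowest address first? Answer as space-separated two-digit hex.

4711012 in hexadecimal, padded to 24 bits, is 0x47E264.
Split into bytes (most-significant first): 47 E2 64.
Big-endian stores the most-significant byte at the lowest address.
So the memory order matches the most-significant-first order: 47 E2 64.

47 E2 64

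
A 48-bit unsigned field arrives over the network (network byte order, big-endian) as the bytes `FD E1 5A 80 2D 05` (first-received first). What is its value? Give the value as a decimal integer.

279144327818501

In big-endian order the high byte comes first in memory.
The bytes are already most-significant first: 0xFDE15A802D05.
0xFDE15A802D05 = 279144327818501.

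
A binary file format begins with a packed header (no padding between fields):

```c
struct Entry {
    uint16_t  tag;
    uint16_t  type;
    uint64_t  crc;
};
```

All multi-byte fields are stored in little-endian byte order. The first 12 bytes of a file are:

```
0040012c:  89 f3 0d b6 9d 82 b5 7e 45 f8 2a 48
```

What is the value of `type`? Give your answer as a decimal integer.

`type` follows `tag` (2 bytes), so it starts at byte offset 2 and occupies 2 bytes.
Bytes at offsets 2..3: 0D B6.
Little-endian stores the least-significant byte at the lowest address.
Reassemble most-significant byte first: B6 0D → 0xB60D.
0xB60D = 46605.

46605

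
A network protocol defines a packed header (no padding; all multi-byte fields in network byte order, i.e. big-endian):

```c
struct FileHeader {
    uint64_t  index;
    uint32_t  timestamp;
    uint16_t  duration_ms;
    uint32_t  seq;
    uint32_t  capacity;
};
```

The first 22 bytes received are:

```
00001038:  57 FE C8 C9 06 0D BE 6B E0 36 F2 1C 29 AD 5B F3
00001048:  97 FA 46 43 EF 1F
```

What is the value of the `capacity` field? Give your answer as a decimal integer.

`capacity` follows `index` (8 B), `timestamp` (4 B), `duration_ms` (2 B), `seq` (4 B), so it starts at offset 8 + 4 + 2 + 4 = 18 and occupies 4 bytes.
Bytes at offsets 18..21: 46 43 EF 1F.
Big-endian stores the most-significant byte at the lowest address.
The bytes are already most-significant first: 0x4643EF1F.
0x4643EF1F = 1178857247.

1178857247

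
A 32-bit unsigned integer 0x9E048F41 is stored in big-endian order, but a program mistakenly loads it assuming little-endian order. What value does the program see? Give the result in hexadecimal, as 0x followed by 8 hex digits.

0x418F049E

Stored big-endian, the bytes at ascending addresses are 9E 04 8F 41.
Read back as little-endian, the first byte is least significant, giving 0x418F049E.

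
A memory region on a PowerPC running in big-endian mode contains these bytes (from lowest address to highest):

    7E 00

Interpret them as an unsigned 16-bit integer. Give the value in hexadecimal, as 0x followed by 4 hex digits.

0x7E00

In big-endian order the high byte comes first in memory.
The bytes are already most-significant first: 0x7E00.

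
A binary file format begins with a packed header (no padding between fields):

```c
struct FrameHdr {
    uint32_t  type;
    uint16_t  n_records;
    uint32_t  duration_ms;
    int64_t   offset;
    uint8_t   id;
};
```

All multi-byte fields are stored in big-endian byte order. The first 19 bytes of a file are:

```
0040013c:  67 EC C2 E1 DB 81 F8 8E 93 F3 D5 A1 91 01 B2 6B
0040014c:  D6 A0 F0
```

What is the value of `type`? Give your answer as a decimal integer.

1743569633

`type` is the first field, at byte offset 0, occupying 4 bytes.
Bytes at offsets 0..3: 67 EC C2 E1.
In big-endian order the high byte comes first in memory.
The bytes are already most-significant first: 0x67ECC2E1.
0x67ECC2E1 = 1743569633.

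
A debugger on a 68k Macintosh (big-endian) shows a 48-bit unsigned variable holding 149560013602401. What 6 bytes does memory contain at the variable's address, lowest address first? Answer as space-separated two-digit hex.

88 06 27 7B BE 61

149560013602401 in hexadecimal, padded to 48 bits, is 0x8806277BBE61.
Split into bytes (most-significant first): 88 06 27 7B BE 61.
In big-endian order the high byte comes first in memory.
So the memory order matches the most-significant-first order: 88 06 27 7B BE 61.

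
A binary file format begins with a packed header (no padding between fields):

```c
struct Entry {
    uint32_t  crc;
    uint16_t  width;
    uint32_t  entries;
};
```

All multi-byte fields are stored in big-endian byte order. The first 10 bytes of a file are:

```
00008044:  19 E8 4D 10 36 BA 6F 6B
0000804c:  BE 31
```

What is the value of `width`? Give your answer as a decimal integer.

14010

`width` follows `crc` (4 bytes), so it starts at byte offset 4 and occupies 2 bytes.
Bytes at offsets 4..5: 36 BA.
Big-endian stores the most-significant byte at the lowest address.
The bytes are already most-significant first: 0x36BA.
0x36BA = 14010.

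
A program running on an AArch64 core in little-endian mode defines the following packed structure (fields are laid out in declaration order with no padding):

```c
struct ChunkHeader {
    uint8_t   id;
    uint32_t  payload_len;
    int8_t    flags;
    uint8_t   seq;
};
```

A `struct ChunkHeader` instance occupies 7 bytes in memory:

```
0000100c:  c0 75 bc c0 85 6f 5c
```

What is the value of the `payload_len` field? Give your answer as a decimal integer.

2244000885

`payload_len` follows `id` (1 byte), so it starts at byte offset 1 and occupies 4 bytes.
Bytes at offsets 1..4: 75 BC C0 85.
In little-endian order the low byte comes first in memory.
Reassemble most-significant byte first: 85 C0 BC 75 → 0x85C0BC75.
0x85C0BC75 = 2244000885.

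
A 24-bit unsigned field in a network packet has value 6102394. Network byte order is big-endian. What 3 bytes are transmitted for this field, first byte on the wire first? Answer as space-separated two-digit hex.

6102394 in hexadecimal, padded to 24 bits, is 0x5D1D7A.
Split into bytes (most-significant first): 5D 1D 7A.
In big-endian order the high byte comes first in memory.
So the memory order matches the most-significant-first order: 5D 1D 7A.

5D 1D 7A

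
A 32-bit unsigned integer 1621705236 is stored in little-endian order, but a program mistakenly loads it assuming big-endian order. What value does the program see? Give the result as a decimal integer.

339913056

1621705236 in 32-bit hexadecimal is 0x60A94214.
Stored little-endian, the bytes at ascending addresses are 14 42 A9 60.
Read back as big-endian, the last byte is least significant, giving 0x1442A960.
0x1442A960 = 339913056.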